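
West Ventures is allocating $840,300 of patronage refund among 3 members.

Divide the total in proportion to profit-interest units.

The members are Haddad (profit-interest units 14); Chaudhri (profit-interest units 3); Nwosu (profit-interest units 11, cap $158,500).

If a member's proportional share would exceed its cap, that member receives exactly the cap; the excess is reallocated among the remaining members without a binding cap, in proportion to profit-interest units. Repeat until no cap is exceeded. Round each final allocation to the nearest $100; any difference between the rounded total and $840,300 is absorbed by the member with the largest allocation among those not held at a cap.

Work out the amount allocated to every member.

Haddad: $561,500 | Chaudhri: $120,300 | Nwosu: $158,500

Profit-interest units total: 28.
Pro-rata shares before constraints: Haddad 420,150.00; Chaudhri 90,032.14; Nwosu 330,117.86.
Capped: Nwosu ($158,500); balance $681,800 reallocated over remaining profit-interest units 17.
Redistributed shares: Haddad 561,482.35 → $561,500; Chaudhri 120,317.65 → $120,300.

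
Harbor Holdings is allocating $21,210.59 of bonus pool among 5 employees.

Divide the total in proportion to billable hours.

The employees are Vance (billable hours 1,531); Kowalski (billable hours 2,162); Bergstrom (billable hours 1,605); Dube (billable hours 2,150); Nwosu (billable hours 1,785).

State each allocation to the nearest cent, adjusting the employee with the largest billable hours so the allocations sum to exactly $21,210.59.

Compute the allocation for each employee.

Total billable hours = 1,531 + 2,162 + 1,605 + 2,150 + 1,785 = 9,233.
Proportional shares: Vance 3,517.1031; Kowalski 4,966.6734; Bergstrom 3,687.1003; Dube 4,939.1063; Nwosu 4,100.6069.
After rounding (cent): Vance $3,517.10; Kowalski $4,966.67; Bergstrom $3,687.10; Dube $4,939.11; Nwosu $4,100.61. Sum = $21,210.59.
No rounding difference to absorb.

Vance: $3,517.10; Kowalski: $4,966.67; Bergstrom: $3,687.10; Dube: $4,939.11; Nwosu: $4,100.61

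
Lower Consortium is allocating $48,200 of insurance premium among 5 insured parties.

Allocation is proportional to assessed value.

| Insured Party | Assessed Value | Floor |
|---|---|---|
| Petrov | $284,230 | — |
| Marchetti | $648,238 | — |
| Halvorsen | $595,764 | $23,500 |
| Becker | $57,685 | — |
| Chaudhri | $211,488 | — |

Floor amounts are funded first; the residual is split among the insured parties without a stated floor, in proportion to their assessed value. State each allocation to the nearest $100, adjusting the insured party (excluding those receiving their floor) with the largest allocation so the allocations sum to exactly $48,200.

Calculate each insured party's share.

Fund the minimums — Halvorsen $23,500. Remaining pool $24,700.
Remaining pool split over remaining assessed value 1,201,641: Petrov 5,842.41 → $5,800; Marchetti 13,324.68 → $13,300; Becker 1,185.73 → $1,200; Chaudhri 4,347.18 → $4,300.
Rounding difference +$100 applied to Marchetti → $13,400.

Petrov: $5,800; Marchetti: $13,400; Halvorsen: $23,500; Becker: $1,200; Chaudhri: $4,300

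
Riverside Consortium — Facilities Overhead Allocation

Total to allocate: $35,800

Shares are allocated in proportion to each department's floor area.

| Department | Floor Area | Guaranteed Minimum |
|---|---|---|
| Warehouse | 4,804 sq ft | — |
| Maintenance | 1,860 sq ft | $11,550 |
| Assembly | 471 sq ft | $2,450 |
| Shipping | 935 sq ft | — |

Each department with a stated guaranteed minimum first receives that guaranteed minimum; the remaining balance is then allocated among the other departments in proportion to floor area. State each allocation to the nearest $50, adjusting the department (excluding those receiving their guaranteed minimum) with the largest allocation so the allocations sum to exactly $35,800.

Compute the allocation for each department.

Guaranteed amounts: Maintenance $11,550; Assembly $2,450. Residual $21,800.
Residual split over remaining floor area 5,739: Warehouse 18,248.34 → $18,250; Shipping 3,551.66 → $3,550.

Warehouse: $18,250 · Maintenance: $11,550 · Assembly: $2,450 · Shipping: $3,550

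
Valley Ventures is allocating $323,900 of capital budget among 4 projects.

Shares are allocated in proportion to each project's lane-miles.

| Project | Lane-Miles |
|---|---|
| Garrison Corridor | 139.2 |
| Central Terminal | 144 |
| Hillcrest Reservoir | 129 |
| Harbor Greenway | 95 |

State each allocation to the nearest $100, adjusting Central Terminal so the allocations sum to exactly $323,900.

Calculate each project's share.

Lane-miles total: 507.2.
Proportional shares: Garrison Corridor 139.2/507.2 × $323,900 = 88,893.69; Central Terminal 144/507.2 × $323,900 = 91,958.99; Hillcrest Reservoir 129/507.2 × $323,900 = 82,379.93; Harbor Greenway 95/507.2 × $323,900 = 60,667.39.
Rounded to nearest $100: Garrison Corridor $88,900; Central Terminal $92,000; Hillcrest Reservoir $82,400; Harbor Greenway $60,700. Sum = $324,000.
Difference $323,900 − $324,000 = −$100 applied to Central Terminal: Central Terminal becomes $91,900.

Garrison Corridor: $88,900 · Central Terminal: $91,900 · Hillcrest Reservoir: $82,400 · Harbor Greenway: $60,700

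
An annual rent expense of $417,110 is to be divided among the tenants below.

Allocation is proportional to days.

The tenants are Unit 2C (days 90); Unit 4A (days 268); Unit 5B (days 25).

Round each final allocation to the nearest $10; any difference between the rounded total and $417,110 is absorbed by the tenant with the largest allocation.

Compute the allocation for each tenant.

Unit 2C: $98,020; Unit 4A: $291,860; Unit 5B: $27,230

Combined days = 383.
Raw shares: Unit 2C 90/383 × $417,110 = 98,015.40; Unit 4A 268/383 × $417,110 = 291,868.09; Unit 5B 25/383 × $417,110 = 27,226.50.
Rounded to nearest $10: Unit 2C $98,020; Unit 4A $291,870; Unit 5B $27,230. Sum = $417,120.
Difference $417,110 − $417,120 = −$10 applied to largest allocation (Unit 4A): Unit 4A becomes $291,860.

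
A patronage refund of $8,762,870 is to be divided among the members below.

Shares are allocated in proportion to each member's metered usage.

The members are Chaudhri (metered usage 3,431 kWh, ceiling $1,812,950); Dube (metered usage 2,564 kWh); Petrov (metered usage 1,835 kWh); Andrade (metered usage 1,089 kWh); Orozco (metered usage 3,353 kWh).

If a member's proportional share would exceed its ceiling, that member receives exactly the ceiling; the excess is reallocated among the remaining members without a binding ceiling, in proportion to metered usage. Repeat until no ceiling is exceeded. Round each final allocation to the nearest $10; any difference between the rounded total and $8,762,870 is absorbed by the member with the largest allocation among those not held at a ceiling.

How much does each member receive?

Chaudhri: $1,812,950 | Dube: $2,015,560 | Petrov: $1,442,500 | Andrade: $856,060 | Orozco: $2,635,800

Combined metered usage = 12,272.
Proportional shares (ignoring caps): Chaudhri 2,449,919.08; Dube 1,830,834.31; Petrov 1,310,288.99; Andrade 777,604.74; Orozco 2,394,222.87.
Held at cap: Chaudhri ($1,812,950); remaining pool $6,949,920 reallocated over remaining metered usage 8,841.
Shares after redistribution: Dube 2,015,563.27 → $2,015,560; Petrov 1,442,495.55 → $1,442,500; Andrade 856,064.12 → $856,060; Orozco 2,635,797.05 → $2,635,800.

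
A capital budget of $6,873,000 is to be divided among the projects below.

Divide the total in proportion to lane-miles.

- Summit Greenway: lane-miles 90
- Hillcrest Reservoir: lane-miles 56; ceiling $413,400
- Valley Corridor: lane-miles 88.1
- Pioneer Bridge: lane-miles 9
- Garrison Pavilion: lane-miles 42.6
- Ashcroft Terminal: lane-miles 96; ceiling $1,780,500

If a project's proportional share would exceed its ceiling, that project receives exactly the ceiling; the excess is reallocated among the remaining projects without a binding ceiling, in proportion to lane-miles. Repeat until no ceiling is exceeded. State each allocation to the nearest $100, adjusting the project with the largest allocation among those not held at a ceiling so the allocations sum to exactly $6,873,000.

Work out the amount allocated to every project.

Total lane-miles = 381.7.
Pro-rata shares before constraints: Summit Greenway 1,620,565.89; Hillcrest Reservoir 1,008,352.11; Valley Corridor 1,586,353.94; Pioneer Bridge 162,056.59; Garrison Pavilion 767,067.85; Ashcroft Terminal 1,728,603.62.
Capped: Hillcrest Reservoir ($413,400); residual $6,459,600 reallocated over remaining lane-miles 325.7.
Capped: Ashcroft Terminal ($1,780,500); residual $4,679,100 reallocated over remaining lane-miles 229.7.
Redistributed shares: Summit Greenway 1,833,343.49 → $1,833,300; Valley Corridor 1,794,639.57 → $1,794,600; Pioneer Bridge 183,334.35 → $183,300; Garrison Pavilion 867,782.59 → $867,800.
Rounding difference +$100 applied to Summit Greenway → $1,833,400.

Summit Greenway: $1,833,400 · Hillcrest Reservoir: $413,400 · Valley Corridor: $1,794,600 · Pioneer Bridge: $183,300 · Garrison Pavilion: $867,800 · Ashcroft Terminal: $1,780,500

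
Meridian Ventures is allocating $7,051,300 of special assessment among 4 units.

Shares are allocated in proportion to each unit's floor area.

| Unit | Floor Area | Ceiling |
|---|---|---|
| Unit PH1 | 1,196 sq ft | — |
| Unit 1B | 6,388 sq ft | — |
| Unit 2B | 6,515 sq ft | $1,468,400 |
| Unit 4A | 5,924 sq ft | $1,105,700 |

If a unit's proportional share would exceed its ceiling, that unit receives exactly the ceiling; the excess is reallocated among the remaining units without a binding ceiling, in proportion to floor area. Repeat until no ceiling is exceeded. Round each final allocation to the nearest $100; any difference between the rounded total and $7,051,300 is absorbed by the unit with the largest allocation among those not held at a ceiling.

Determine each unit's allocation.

Unit PH1: $706,100 · Unit 1B: $3,771,100 · Unit 2B: $1,468,400 · Unit 4A: $1,105,700

Sum of floor area: 20,023.
Pro-rata shares before constraints: Unit PH1 421,183.38; Unit 1B 2,249,598.18; Unit 2B 2,294,322.50; Unit 4A 2,086,195.93.
Held at cap: Unit 2B ($1,468,400), Unit 4A ($1,105,700); balance $4,477,200 reallocated over remaining floor area 7,584.
Remaining shares: Unit PH1 706,056.33 → $706,100; Unit 1B 3,771,143.67 → $3,771,100.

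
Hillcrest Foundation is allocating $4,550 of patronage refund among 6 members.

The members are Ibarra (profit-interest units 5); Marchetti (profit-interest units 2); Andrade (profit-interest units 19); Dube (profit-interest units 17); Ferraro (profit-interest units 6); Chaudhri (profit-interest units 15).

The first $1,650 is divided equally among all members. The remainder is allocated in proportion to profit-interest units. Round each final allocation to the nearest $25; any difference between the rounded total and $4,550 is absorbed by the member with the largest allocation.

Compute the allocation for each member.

First tranche $1,650 split equally: $275 each.
Remainder $2,900 by profit-interest units (total 64): Ibarra 226.56 → $225; Marchetti 90.62 → $100; Andrade 860.94 → $850; Dube 770.31 → $775; Ferraro 271.88 → $275; Chaudhri 679.69 → $675.
Totals: Ibarra $275 + $225 = $500; Marchetti $275 + $100 = $375; Andrade $275 + $850 = $1,125; Dube $275 + $775 = $1,050; Ferraro $275 + $275 = $550; Chaudhri $275 + $675 = $950.

Ibarra: $500 · Marchetti: $375 · Andrade: $1,125 · Dube: $1,050 · Ferraro: $550 · Chaudhri: $950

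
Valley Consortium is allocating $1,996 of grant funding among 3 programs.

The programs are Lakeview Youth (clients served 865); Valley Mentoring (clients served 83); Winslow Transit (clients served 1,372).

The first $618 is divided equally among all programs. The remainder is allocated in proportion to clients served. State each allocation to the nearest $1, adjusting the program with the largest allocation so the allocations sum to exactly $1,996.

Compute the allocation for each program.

First tranche $618 split equally: $206 each.
Remainder $1,378 by clients served (total 2,320): Lakeview Youth 513.78 → $514; Valley Mentoring 49.30 → $49; Winslow Transit 814.92 → $815.
Totals: Lakeview Youth $206 + $514 = $720; Valley Mentoring $206 + $49 = $255; Winslow Transit $206 + $815 = $1,021.

Lakeview Youth: $720; Valley Mentoring: $255; Winslow Transit: $1,021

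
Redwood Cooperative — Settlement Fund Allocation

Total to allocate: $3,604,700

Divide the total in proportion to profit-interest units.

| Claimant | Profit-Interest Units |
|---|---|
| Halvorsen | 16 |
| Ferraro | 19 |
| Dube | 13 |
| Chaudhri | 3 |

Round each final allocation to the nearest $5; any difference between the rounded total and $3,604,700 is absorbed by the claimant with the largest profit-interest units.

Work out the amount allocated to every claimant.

Halvorsen: $1,130,885 · Ferraro: $1,342,930 · Dube: $918,845 · Chaudhri: $212,040

Total profit-interest units = 51.
Raw shares: Halvorsen 16/51 × $3,604,700 = 1,130,886.27; Ferraro 19/51 × $3,604,700 = 1,342,927.45; Dube 13/51 × $3,604,700 = 918,845.10; Chaudhri 3/51 × $3,604,700 = 212,041.18.
At nearest $5: Halvorsen $1,130,885; Ferraro $1,342,925; Dube $918,845; Chaudhri $212,040. Sum = $3,604,695.
Difference $3,604,700 − $3,604,695 = +$5 applied to largest profit-interest units (Ferraro): Ferraro becomes $1,342,930.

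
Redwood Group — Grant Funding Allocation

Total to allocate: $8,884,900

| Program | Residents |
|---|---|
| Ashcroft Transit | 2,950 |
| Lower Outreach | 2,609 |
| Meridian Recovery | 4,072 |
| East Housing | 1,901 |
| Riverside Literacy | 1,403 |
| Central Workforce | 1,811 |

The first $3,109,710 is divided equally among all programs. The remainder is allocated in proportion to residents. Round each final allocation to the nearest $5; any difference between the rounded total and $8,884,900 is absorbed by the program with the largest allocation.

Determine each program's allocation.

Equal tier: $3,109,710 ÷ 6 = $518,285 apiece.
Remainder $5,775,190 by residents (total 14,746): Ashcroft Transit 1,155,351.32 → $1,155,350; Lower Outreach 1,021,800.54 → $1,021,800; Meridian Recovery 1,594,776.46 → $1,594,775; East Housing 744,516.22 → $744,515; Riverside Literacy 549,477.25 → $549,475; Central Workforce 709,268.21 → $709,270.
Rounding difference +$5 on remainder applied to Meridian Recovery.
Totals: Ashcroft Transit $518,285 + $1,155,350 = $1,673,635; Lower Outreach $518,285 + $1,021,800 = $1,540,085; Meridian Recovery $518,285 + $1,594,780 = $2,113,065; East Housing $518,285 + $744,515 = $1,262,800; Riverside Literacy $518,285 + $549,475 = $1,067,760; Central Workforce $518,285 + $709,270 = $1,227,555.

Ashcroft Transit: $1,673,635; Lower Outreach: $1,540,085; Meridian Recovery: $2,113,065; East Housing: $1,262,800; Riverside Literacy: $1,067,760; Central Workforce: $1,227,555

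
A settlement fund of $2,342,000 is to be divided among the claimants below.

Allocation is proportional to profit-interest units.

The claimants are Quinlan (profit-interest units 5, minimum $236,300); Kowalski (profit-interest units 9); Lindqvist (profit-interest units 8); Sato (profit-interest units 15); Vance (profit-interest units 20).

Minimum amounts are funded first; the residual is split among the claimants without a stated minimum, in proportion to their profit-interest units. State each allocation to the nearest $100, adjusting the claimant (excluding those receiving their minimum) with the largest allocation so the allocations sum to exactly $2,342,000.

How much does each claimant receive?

Minimums first: Quinlan $236,300. Remaining pool $2,105,700.
Remaining pool split over remaining profit-interest units 52: Kowalski 364,448.08 → $364,400; Lindqvist 323,953.85 → $324,000; Sato 607,413.46 → $607,400; Vance 809,884.62 → $809,900.

Quinlan: $236,300; Kowalski: $364,400; Lindqvist: $324,000; Sato: $607,400; Vance: $809,900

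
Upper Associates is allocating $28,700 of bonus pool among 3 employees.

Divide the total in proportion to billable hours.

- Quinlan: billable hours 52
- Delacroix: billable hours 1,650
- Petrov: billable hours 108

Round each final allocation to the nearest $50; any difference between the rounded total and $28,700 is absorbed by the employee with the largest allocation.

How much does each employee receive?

Quinlan: $800; Delacroix: $26,200; Petrov: $1,700

Total billable hours = 1,810.
Raw shares: Quinlan 52/1,810 × $28,700 = 824.53; Delacroix 1,650/1,810 × $28,700 = 26,162.98; Petrov 108/1,810 × $28,700 = 1,712.49.
At nearest $50: Quinlan $800; Delacroix $26,150; Petrov $1,700. Sum = $28,650.
Difference $28,700 − $28,650 = +$50 applied to largest allocation (Delacroix): Delacroix becomes $26,200.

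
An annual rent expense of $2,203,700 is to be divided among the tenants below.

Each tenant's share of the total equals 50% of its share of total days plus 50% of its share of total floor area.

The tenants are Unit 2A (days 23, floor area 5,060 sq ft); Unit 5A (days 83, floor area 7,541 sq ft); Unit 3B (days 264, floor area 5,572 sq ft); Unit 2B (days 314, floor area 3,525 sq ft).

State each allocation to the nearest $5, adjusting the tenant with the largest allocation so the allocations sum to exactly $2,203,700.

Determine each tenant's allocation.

Days total 684; floor area total 21,698.
Composite weights (50% days + 50% floor area): Unit 2A 0.1334; Unit 5A 0.2344; Unit 3B 0.3214; Unit 2B 0.3108.
Unrounded shares: Unit 2A 294,003.27; Unit 5A 516,644.88; Unit 3B 708,228.16; Unit 2B 684,823.68.
After rounding ($5): Unit 2A $294,005; Unit 5A $516,645; Unit 3B $708,230; Unit 2B $684,825. Sum = $2,203,705.
Difference $2,203,700 − $2,203,705 = −$5 applied to largest allocation (Unit 3B): Unit 3B becomes $708,225.

Unit 2A: $294,005 · Unit 5A: $516,645 · Unit 3B: $708,225 · Unit 2B: $684,825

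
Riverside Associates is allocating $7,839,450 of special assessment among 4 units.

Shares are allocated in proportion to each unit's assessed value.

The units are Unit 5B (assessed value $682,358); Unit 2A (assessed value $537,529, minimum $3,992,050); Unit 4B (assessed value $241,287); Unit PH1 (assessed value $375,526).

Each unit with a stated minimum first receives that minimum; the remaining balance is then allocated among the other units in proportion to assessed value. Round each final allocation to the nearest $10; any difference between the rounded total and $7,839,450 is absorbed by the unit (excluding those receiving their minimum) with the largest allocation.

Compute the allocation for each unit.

Unit 5B: $2,020,760 | Unit 2A: $3,992,050 | Unit 4B: $714,550 | Unit PH1: $1,112,090

Fund the minimums — Unit 2A $3,992,050. Balance $3,847,400.
Balance split over remaining assessed value 1,299,171: Unit 5B 2,020,753.36 → $2,020,750; Unit 4B 714,553.82 → $714,550; Unit PH1 1,112,092.81 → $1,112,090.
Rounding difference +$10 applied to Unit 5B → $2,020,760.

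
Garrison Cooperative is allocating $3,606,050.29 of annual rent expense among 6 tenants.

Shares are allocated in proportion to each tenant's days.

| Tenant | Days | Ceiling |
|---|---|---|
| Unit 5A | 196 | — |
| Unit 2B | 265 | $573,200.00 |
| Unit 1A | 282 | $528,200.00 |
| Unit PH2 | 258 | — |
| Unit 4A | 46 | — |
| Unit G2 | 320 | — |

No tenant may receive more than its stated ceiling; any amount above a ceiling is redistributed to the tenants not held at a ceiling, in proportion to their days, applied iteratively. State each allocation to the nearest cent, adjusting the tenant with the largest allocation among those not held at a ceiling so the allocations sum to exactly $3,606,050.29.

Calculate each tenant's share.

Unit 5A: $598,672.51; Unit 2B: $573,200.00; Unit 1A: $528,200.00; Unit PH2: $788,048.51; Unit 4A: $140,504.77; Unit G2: $977,424.50

Days total: 1,367.
Proportional shares (ignoring caps): Unit 5A 517,034.2771; Unit 2B 699,051.4461; Unit 1A 743,896.2559; Unit PH2 680,585.9362; Unit 4A 121,344.7793; Unit G2 844,137.5953.
Held at cap: Unit 2B ($573,200.00), Unit 1A ($528,200.00); remaining pool $2,504,650.29 reallocated over remaining days 820.
Shares after redistribution: Unit 5A 598,672.5083 → $598,672.51; Unit PH2 788,048.5059 → $788,048.51; Unit 4A 140,504.7724 → $140,504.77; Unit G2 977,424.5034 → $977,424.50.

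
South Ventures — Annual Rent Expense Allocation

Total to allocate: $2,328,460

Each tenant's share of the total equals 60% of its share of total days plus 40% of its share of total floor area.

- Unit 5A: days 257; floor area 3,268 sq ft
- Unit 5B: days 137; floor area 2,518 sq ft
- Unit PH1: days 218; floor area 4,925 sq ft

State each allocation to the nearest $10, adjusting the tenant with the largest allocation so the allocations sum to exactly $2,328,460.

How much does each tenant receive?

Totals — days 612, floor area 10,711.
Composite weights (60% days + 40% floor area): Unit 5A 0.3740; Unit 5B 0.2283; Unit PH1 0.3976.
Pro-rata amounts: Unit 5A 870,852.29; Unit 5B 531,698.94; Unit PH1 925,908.77.
At nearest $10: Unit 5A $870,850; Unit 5B $531,700; Unit PH1 $925,910. Sum = $2,328,460.
No rounding difference to absorb.

Unit 5A: $870,850 · Unit 5B: $531,700 · Unit PH1: $925,910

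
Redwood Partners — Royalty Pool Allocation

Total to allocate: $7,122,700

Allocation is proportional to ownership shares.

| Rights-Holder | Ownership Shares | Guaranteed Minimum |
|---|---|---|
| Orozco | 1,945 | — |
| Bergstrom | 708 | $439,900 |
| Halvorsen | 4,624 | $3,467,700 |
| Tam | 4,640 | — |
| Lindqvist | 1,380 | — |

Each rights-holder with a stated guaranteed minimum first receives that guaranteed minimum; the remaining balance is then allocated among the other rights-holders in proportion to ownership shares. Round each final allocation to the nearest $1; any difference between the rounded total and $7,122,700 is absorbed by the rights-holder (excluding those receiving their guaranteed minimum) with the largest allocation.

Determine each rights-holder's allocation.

Guaranteed amounts: Bergstrom $439,900; Halvorsen $3,467,700. Balance $3,215,100.
Balance split over remaining ownership shares 7,965: Orozco 785,106.03 → $785,106; Tam 1,872,952.17 → $1,872,952; Lindqvist 557,041.81 → $557,042.

Orozco: $785,106; Bergstrom: $439,900; Halvorsen: $3,467,700; Tam: $1,872,952; Lindqvist: $557,042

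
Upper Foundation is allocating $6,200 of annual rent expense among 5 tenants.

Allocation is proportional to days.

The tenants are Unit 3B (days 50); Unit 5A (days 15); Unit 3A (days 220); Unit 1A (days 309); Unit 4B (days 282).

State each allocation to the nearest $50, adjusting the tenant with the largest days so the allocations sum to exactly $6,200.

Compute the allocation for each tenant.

Unit 3B: $350 · Unit 5A: $100 · Unit 3A: $1,550 · Unit 1A: $2,200 · Unit 4B: $2,000

Total days = 50 + 15 + 220 + 309 + 282 = 876.
Raw shares: Unit 3B 353.88; Unit 5A 106.16; Unit 3A 1,557.08; Unit 1A 2,186.99; Unit 4B 1,995.89.
Rounded to nearest $50: Unit 3B $350; Unit 5A $100; Unit 3A $1,550; Unit 1A $2,200; Unit 4B $2,000. Sum = $6,200.
Sum already equals the total — no adjustment.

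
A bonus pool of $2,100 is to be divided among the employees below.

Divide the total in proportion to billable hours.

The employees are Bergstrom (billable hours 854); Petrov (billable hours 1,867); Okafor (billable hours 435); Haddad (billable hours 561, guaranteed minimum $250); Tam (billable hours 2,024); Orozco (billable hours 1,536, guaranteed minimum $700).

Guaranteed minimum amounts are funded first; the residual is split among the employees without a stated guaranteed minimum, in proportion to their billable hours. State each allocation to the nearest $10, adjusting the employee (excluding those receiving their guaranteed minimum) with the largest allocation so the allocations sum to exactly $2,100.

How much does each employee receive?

Guaranteed amounts: Haddad $250; Orozco $700. Balance $1,150.
Balance split over remaining billable hours 5,180: Bergstrom 189.59 → $190; Petrov 414.49 → $410; Okafor 96.57 → $100; Tam 449.34 → $450.

Bergstrom: $190 · Petrov: $410 · Okafor: $100 · Haddad: $250 · Tam: $450 · Orozco: $700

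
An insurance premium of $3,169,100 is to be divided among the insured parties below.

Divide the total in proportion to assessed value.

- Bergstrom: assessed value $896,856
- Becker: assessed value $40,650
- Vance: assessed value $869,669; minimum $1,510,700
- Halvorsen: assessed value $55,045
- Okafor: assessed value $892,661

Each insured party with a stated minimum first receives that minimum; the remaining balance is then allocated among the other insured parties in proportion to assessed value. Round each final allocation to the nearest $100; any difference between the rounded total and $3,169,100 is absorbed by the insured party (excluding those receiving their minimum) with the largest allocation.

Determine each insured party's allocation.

Fund the minimums — Vance $1,510,700. Residual $1,658,400.
Residual split over remaining assessed value 1,885,212: Bergstrom 788,954.23 → $789,000; Becker 35,759.35 → $35,800; Halvorsen 48,422.47 → $48,400; Okafor 785,263.94 → $785,300.
Rounding difference −$100 applied to Bergstrom → $788,900.

Bergstrom: $788,900 · Becker: $35,800 · Vance: $1,510,700 · Halvorsen: $48,400 · Okafor: $785,300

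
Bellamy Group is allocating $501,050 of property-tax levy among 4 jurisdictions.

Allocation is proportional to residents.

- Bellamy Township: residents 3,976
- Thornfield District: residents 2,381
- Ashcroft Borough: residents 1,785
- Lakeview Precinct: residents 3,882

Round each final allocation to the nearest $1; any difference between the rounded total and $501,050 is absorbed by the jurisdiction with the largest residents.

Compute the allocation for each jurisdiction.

Bellamy Township: $165,684 · Thornfield District: $99,218 · Ashcroft Borough: $74,382 · Lakeview Precinct: $161,766

Residents total: 12,024.
Pro-rata amounts: Bellamy Township 3,976/12,024 × $501,050 = 165,683.20; Thornfield District 2,381/12,024 × $501,050 = 99,218.23; Ashcroft Borough 1,785/12,024 × $501,050 = 74,382.42; Lakeview Precinct 3,882/12,024 × $501,050 = 161,766.14.
Rounded to nearest $1: Bellamy Township $165,683; Thornfield District $99,218; Ashcroft Borough $74,382; Lakeview Precinct $161,766. Sum = $501,049.
Difference $501,050 − $501,049 = +$1 applied to largest residents (Bellamy Township): Bellamy Township becomes $165,684.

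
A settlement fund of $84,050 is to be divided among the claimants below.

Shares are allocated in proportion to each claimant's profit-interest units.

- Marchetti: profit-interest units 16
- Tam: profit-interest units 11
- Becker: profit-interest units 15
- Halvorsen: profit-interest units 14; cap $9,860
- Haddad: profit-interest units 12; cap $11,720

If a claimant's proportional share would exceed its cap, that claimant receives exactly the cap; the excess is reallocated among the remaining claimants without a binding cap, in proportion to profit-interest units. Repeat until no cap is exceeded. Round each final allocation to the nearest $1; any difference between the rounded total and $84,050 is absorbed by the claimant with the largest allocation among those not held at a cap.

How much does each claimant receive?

Marchetti: $23,798 · Tam: $16,361 · Becker: $22,311 · Halvorsen: $9,860 · Haddad: $11,720

Combined profit-interest units = 68.
Unconstrained shares: Marchetti 19,776.47; Tam 13,596.32; Becker 18,540.44; Halvorsen 17,304.41; Haddad 14,832.35.
Cap binds for Halvorsen ($9,860), Haddad ($11,720); residual $62,470 reallocated over remaining profit-interest units 42.
Shares after redistribution: Marchetti 23,798.10 → $23,798; Tam 16,361.19 → $16,361; Becker 22,310.71 → $22,311.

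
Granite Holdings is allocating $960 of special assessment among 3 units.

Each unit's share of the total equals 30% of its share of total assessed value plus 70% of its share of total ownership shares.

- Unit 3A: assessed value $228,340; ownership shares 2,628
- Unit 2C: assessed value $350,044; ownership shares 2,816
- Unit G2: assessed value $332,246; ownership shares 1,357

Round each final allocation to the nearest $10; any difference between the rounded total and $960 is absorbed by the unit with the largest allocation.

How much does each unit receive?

Unit 3A: $330 · Unit 2C: $390 · Unit G2: $240

Assessed value total 910,630; ownership shares total 6,801.
Blended shares (30% assessed value + 70% ownership shares): Unit 3A 0.3457; Unit 2C 0.4052; Unit G2 0.2491.
Unrounded shares: Unit 3A 331.89; Unit 2C 388.95; Unit G2 239.16.
After rounding ($10): Unit 3A $330; Unit 2C $390; Unit G2 $240. Sum = $960.
Rounded total matches; no reconciliation needed.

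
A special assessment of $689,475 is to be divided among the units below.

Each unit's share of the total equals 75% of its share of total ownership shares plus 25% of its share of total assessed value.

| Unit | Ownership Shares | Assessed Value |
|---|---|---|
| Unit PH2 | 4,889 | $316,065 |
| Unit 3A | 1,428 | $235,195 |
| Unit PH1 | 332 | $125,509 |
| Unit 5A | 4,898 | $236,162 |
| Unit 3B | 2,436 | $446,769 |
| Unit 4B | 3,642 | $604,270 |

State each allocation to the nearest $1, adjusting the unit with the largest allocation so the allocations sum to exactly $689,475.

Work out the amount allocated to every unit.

Unit PH2: $171,179 | Unit 3A: $62,539 | Unit PH1: $20,756 | Unit 5A: $164,431 | Unit 3B: $110,682 | Unit 4B: $159,888

Totals — ownership shares 17,625, assessed value 1,963,970.
Blended shares (75% ownership shares + 25% assessed value): Unit PH2 0.2483; Unit 3A 0.0907; Unit PH1 0.0301; Unit 5A 0.2385; Unit 3B 0.1605; Unit 4B 0.2319.
Pro-rata amounts: Unit PH2 171,179.73; Unit 3A 62,538.61; Unit PH1 20,756.02; Unit 5A 164,431.06; Unit 3B 110,681.58; Unit 4B 159,888.00.
At nearest $1: Unit PH2 $171,180; Unit 3A $62,539; Unit PH1 $20,756; Unit 5A $164,431; Unit 3B $110,682; Unit 4B $159,888. Sum = $689,476.
Difference $689,475 − $689,476 = −$1 applied to largest allocation (Unit PH2): Unit PH2 becomes $171,179.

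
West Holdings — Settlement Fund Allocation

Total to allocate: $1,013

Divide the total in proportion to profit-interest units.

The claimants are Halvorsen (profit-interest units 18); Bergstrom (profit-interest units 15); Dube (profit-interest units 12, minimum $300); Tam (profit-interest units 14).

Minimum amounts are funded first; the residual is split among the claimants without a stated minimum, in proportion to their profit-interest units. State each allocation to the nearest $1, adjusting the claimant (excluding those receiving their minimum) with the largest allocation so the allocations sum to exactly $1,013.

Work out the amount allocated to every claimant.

Halvorsen: $273 | Bergstrom: $228 | Dube: $300 | Tam: $212

Fund the minimums — Dube $300. Residual $713.
Residual split over remaining profit-interest units 47: Halvorsen 273.06 → $273; Bergstrom 227.55 → $228; Tam 212.38 → $212.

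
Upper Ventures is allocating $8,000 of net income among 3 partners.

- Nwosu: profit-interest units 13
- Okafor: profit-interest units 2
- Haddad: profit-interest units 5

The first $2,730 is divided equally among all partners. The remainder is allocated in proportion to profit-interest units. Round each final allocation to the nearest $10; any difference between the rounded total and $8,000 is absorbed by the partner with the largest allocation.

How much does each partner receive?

First tranche $2,730 split equally: $910 each.
Remainder $5,270 by profit-interest units (total 20): Nwosu 3,425.50 → $3,430; Okafor 527.00 → $530; Haddad 1,317.50 → $1,320.
Rounding difference −$10 on remainder applied to Nwosu.
Totals: Nwosu $910 + $3,420 = $4,330; Okafor $910 + $530 = $1,440; Haddad $910 + $1,320 = $2,230.

Nwosu: $4,330 | Okafor: $1,440 | Haddad: $2,230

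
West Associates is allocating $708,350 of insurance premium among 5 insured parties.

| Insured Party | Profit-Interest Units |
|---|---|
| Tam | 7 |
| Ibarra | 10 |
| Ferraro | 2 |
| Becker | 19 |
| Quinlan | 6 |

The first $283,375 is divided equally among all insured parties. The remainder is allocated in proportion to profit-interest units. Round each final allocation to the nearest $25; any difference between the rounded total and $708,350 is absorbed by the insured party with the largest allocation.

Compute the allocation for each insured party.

Tam: $124,275 | Ibarra: $153,250 | Ferraro: $76,000 | Becker: $240,200 | Quinlan: $114,625

First tranche $283,375 split equally: $56,675 each.
Remainder $424,975 by profit-interest units (total 44): Tam 67,609.66 → $67,600; Ibarra 96,585.23 → $96,575; Ferraro 19,317.05 → $19,325; Becker 183,511.93 → $183,500; Quinlan 57,951.14 → $57,950.
Rounding difference +$25 on remainder applied to Becker.
Totals: Tam $56,675 + $67,600 = $124,275; Ibarra $56,675 + $96,575 = $153,250; Ferraro $56,675 + $19,325 = $76,000; Becker $56,675 + $183,525 = $240,200; Quinlan $56,675 + $57,950 = $114,625.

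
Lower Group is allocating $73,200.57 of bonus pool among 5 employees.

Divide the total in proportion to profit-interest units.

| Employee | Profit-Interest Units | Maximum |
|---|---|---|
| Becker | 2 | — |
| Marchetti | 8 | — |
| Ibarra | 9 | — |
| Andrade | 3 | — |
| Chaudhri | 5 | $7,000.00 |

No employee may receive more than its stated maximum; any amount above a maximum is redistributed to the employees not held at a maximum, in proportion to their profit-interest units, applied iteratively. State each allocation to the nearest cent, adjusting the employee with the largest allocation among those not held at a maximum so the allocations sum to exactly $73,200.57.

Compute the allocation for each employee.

Becker: $6,018.23 · Marchetti: $24,072.93 · Ibarra: $27,082.06 · Andrade: $9,027.35 · Chaudhri: $7,000.00

Total profit-interest units = 27.
Unconstrained shares: Becker 5,422.2644; Marchetti 21,689.0578; Ibarra 24,400.1900; Andrade 8,133.3967; Chaudhri 13,555.6611.
Capped: Chaudhri ($7,000.00); residual $66,200.57 reallocated over remaining profit-interest units 22.
Shares after redistribution: Becker 6,018.2336 → $6,018.23; Marchetti 24,072.9345 → $24,072.93; Ibarra 27,082.0514 → $27,082.05; Andrade 9,027.3505 → $9,027.35.
Rounding difference +$0.01 applied to Ibarra → $27,082.06.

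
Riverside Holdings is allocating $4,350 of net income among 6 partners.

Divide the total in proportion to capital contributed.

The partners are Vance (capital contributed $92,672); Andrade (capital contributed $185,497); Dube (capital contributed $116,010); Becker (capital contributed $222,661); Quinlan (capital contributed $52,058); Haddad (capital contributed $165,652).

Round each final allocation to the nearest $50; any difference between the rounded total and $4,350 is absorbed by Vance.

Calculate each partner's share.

Capital contributed total: 834,550.
Proportional shares: Vance 92,672/834,550 × $4,350 = 483.04; Andrade 185,497/834,550 × $4,350 = 966.88; Dube 116,010/834,550 × $4,350 = 604.69; Becker 222,661/834,550 × $4,350 = 1,160.60; Quinlan 52,058/834,550 × $4,350 = 271.35; Haddad 165,652/834,550 × $4,350 = 863.44.
After rounding ($50): Vance $500; Andrade $950; Dube $600; Becker $1,150; Quinlan $250; Haddad $850. Sum = $4,300.
Difference $4,350 − $4,300 = +$50 applied to Vance: Vance becomes $550.

Vance: $550; Andrade: $950; Dube: $600; Becker: $1,150; Quinlan: $250; Haddad: $850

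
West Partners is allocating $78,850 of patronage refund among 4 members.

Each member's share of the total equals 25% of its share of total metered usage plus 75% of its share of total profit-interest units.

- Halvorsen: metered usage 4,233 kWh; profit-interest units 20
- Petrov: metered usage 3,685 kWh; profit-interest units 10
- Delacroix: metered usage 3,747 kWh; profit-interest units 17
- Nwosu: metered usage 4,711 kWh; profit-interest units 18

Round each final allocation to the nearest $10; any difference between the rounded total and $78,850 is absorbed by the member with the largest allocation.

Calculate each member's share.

Halvorsen: $23,290 · Petrov: $13,530 · Delacroix: $19,980 · Nwosu: $22,050

Metered usage total 16,376; profit-interest units total 65.
Combined weights (25% metered usage + 75% profit-interest units): Halvorsen 0.2954; Petrov 0.1716; Delacroix 0.2534; Nwosu 0.2796.
Raw shares: Halvorsen 23,291.60; Petrov 13,533.87; Delacroix 19,977.16; Nwosu 22,047.37.
After rounding ($10): Halvorsen $23,290; Petrov $13,530; Delacroix $19,980; Nwosu $22,050. Sum = $78,850.
No rounding difference to absorb.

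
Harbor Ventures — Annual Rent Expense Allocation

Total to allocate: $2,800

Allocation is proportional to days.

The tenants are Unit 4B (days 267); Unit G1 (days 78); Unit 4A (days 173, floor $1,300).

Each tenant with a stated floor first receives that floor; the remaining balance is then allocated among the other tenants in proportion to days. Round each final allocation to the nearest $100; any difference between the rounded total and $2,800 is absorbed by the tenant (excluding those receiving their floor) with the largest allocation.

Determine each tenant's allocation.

Guaranteed amounts: Unit 4A $1,300. Remaining pool $1,500.
Remaining pool split over remaining days 345: Unit 4B 1,160.87 → $1,200; Unit G1 339.13 → $300.

Unit 4B: $1,200 · Unit G1: $300 · Unit 4A: $1,300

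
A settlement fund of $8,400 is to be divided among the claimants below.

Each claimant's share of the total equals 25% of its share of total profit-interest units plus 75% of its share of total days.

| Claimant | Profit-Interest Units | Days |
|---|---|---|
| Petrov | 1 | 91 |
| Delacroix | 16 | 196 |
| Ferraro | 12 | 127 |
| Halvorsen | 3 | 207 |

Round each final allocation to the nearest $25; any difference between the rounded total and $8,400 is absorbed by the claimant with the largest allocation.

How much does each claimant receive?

Petrov: $1,000 · Delacroix: $3,025 · Ferraro: $2,075 · Halvorsen: $2,300

Profit-interest units total 32; days total 621.
Blended shares (25% profit-interest units + 75% days): Petrov 0.1177; Delacroix 0.3617; Ferraro 0.2471; Halvorsen 0.2734.
Unrounded shares: Petrov 988.81; Delacroix 3,038.41; Ferraro 2,075.91; Halvorsen 2,296.88.
Rounded to nearest $25: Petrov $1,000; Delacroix $3,050; Ferraro $2,075; Halvorsen $2,300. Sum = $8,425.
Difference $8,400 − $8,425 = −$25 applied to largest allocation (Delacroix): Delacroix becomes $3,025.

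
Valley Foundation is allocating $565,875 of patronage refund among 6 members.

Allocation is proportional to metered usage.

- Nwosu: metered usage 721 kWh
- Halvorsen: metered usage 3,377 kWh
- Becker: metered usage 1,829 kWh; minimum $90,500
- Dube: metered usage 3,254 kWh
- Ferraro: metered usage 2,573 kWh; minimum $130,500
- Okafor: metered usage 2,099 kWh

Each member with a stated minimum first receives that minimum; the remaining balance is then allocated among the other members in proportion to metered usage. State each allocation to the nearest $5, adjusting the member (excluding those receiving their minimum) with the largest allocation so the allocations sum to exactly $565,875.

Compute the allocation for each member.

Fund the minimums — Becker $90,500; Ferraro $130,500. Balance $344,875.
Balance split over remaining metered usage 9,451: Nwosu 26,309.90 → $26,310; Halvorsen 123,229.59 → $123,230; Dube 118,741.22 → $118,740; Okafor 76,594.29 → $76,595.

Nwosu: $26,310; Halvorsen: $123,230; Becker: $90,500; Dube: $118,740; Ferraro: $130,500; Okafor: $76,595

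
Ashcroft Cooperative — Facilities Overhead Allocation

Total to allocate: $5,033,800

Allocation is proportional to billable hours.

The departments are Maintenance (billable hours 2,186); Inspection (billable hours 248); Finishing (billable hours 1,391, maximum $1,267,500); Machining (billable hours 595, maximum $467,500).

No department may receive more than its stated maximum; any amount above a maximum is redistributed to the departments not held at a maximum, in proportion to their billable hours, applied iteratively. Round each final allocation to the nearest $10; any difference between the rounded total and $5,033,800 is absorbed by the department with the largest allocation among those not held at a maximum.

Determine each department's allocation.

Maintenance: $2,962,690 | Inspection: $336,110 | Finishing: $1,267,500 | Machining: $467,500

Sum of billable hours: 4,420.
Proportional shares (ignoring caps): Maintenance 2,489,567.15; Inspection 282,439.46; Finishing 1,584,166.47; Machining 677,626.92.
Capped: Finishing ($1,267,500), Machining ($467,500); remaining pool $3,298,800 reallocated over remaining billable hours 2,434.
Redistributed shares: Maintenance 2,962,685.62 → $2,962,690; Inspection 336,114.38 → $336,110.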